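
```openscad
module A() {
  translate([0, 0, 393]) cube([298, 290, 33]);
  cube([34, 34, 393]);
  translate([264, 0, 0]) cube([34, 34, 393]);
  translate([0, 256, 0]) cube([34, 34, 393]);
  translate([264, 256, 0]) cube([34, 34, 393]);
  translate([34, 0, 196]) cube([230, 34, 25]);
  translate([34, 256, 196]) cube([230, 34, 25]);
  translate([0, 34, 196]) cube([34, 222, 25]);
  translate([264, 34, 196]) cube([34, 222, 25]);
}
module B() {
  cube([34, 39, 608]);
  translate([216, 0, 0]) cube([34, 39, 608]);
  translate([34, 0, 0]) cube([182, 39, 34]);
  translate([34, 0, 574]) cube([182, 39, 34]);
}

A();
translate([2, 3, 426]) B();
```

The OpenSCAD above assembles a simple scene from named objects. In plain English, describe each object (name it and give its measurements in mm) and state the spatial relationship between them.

A is a four-legged stool. The seat is a 298×290×33 mm slab whose top surface is at z = 426 mm; four square legs, each 34×34 mm in cross-section, run from the floor (z = 0) to the underside of the seat, each flush with a corner of the seat. Four stretchers, 34 mm wide and 25 mm tall, connect adjacent legs with their undersides at z = 196 mm, each running between the inner faces of the legs it joins and aligned with the legs' outer faces on the other axis.

B is a picture frame with a 182×540 mm rectangular opening (x by z) and a uniform 34 mm border on every side. Frame depth is 39 mm along y. It is built from two vertical stiles running the full outside height and two horizontal rails spanning the gap between the stiles.

The picture frame is on top of the stool.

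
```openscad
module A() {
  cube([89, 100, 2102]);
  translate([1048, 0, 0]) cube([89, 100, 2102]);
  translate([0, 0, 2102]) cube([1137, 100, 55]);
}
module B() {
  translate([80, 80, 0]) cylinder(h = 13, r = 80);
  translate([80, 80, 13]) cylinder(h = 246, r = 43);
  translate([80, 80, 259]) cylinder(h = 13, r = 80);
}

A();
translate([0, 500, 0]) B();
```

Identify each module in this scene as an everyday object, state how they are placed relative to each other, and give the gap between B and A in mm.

A is a door frame. B is a spool. The spool is on the floor beside the door frame on its +y side. The gap between the spool and the door frame is 400 mm.

The spool's nearest face is 400 mm from the door frame's +y face.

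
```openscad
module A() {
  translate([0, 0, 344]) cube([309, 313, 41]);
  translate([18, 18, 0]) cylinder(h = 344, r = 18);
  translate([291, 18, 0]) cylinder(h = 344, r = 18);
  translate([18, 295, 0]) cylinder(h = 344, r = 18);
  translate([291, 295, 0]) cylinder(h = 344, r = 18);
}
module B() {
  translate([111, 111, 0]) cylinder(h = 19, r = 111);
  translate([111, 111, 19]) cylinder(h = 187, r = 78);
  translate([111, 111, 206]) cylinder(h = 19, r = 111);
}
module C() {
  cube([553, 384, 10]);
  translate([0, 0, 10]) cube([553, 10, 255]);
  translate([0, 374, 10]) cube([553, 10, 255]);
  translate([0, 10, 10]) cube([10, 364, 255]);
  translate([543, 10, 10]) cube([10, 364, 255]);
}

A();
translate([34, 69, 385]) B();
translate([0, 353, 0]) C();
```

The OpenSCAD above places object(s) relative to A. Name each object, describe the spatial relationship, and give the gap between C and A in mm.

A is a stool. B is a spool. C is an open box. The spool is on top of the stool. The open box is on the floor beside the stool on its +y side. The gap between the open box and the stool is 40 mm.

The open box's nearest face is 40 mm from the stool's +y face.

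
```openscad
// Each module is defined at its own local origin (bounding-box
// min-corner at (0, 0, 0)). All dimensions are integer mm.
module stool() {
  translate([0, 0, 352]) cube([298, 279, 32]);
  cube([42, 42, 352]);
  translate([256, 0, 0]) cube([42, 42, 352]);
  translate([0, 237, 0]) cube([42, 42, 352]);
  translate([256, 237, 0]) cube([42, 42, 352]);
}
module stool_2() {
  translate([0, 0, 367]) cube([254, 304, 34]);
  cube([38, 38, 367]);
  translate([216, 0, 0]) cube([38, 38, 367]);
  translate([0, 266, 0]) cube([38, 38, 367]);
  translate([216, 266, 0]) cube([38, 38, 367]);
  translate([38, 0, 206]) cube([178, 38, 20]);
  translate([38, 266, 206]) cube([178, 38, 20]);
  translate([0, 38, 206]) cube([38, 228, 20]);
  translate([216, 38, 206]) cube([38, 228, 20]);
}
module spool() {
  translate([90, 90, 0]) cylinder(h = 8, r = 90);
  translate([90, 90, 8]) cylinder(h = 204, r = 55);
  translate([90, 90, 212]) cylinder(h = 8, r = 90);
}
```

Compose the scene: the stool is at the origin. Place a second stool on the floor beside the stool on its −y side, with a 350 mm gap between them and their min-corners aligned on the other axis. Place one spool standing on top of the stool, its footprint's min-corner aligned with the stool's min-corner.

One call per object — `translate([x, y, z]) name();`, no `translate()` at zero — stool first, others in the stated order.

stool();
translate([0, -654, 0]) stool_2();
translate([0, 0, 384]) spool();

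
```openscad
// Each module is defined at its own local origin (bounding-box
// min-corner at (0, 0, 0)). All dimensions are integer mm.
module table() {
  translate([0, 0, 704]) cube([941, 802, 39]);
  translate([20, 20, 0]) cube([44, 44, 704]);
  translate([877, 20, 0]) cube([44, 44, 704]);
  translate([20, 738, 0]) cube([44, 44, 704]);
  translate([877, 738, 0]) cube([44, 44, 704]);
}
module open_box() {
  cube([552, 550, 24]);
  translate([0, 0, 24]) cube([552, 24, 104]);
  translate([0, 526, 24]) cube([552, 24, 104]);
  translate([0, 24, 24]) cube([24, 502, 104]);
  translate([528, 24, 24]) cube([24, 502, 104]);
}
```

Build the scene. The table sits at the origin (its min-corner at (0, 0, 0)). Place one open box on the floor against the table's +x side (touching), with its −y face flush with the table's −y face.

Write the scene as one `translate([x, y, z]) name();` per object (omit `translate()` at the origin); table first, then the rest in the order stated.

table();
translate([941, 0, 0]) open_box();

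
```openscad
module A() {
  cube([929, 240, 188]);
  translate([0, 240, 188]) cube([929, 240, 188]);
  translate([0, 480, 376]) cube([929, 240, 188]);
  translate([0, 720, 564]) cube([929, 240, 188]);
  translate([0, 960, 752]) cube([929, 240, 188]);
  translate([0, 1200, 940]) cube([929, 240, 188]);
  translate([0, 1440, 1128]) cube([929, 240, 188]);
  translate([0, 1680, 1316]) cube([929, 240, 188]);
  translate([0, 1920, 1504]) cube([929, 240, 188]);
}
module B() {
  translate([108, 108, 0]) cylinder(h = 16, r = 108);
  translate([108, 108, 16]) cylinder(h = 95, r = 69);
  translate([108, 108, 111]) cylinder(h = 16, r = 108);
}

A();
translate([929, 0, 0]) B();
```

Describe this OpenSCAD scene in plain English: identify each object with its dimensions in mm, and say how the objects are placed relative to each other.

A is a straight staircase of 9 solid steps. Each step is 929 mm wide (x), 240 mm deep (y, the going) and 188 mm tall (the rise). The first step rests on the floor; each subsequent step sits one going further in +y and one rise higher in +z, directly behind and above the previous step with no overlap.

B is a spool: two coaxial disc flanges of radius 108 mm and thickness 16 mm, joined by a core cylinder of radius 69 mm and height 95 mm. The lower flange rests on z = 0 and the three cylinders share a vertical axis.

The spool is against the staircase's +x side, with their −y faces flush.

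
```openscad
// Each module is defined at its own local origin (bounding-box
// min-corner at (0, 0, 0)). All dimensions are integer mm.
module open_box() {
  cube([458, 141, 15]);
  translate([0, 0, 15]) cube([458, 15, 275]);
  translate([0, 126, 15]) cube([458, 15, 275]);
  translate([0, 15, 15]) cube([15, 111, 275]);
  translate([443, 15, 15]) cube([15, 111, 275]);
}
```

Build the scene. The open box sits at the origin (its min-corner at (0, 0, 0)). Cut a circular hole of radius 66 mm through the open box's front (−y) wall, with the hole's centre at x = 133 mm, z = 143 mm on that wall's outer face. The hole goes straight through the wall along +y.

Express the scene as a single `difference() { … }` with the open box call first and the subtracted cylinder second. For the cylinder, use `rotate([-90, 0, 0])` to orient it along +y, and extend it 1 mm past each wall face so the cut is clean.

difference() {
  open_box();
  translate([133, -1, 143]) rotate([-90, 0, 0]) cylinder(h = 17, r = 66);
}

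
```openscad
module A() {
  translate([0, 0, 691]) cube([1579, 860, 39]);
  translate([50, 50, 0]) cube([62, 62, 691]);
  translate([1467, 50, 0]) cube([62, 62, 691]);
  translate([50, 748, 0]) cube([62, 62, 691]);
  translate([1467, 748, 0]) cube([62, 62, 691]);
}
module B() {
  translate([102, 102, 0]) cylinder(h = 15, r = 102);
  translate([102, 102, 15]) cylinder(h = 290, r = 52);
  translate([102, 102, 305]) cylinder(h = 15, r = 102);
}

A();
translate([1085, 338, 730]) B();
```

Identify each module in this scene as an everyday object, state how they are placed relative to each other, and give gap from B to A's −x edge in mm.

The spool's min-x is at 1085; the table's min-x is 0; gap = 1085 mm.

A is a table. B is a spool. The spool is on top of the table. The gap from the spool to the table's −x edge is 1085 mm.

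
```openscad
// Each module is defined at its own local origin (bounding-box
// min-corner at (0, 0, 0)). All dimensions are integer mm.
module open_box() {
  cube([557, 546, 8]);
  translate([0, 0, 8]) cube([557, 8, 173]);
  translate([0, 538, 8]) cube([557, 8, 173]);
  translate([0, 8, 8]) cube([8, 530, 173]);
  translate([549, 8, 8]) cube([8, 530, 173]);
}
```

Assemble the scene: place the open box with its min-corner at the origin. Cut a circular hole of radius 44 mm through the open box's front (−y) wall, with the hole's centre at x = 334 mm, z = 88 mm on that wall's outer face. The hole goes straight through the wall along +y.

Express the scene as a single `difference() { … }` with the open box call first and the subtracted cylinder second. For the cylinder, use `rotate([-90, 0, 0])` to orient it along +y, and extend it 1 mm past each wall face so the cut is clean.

difference() {
  open_box();
  translate([334, -1, 88]) rotate([-90, 0, 0]) cylinder(h = 10, r = 44);
}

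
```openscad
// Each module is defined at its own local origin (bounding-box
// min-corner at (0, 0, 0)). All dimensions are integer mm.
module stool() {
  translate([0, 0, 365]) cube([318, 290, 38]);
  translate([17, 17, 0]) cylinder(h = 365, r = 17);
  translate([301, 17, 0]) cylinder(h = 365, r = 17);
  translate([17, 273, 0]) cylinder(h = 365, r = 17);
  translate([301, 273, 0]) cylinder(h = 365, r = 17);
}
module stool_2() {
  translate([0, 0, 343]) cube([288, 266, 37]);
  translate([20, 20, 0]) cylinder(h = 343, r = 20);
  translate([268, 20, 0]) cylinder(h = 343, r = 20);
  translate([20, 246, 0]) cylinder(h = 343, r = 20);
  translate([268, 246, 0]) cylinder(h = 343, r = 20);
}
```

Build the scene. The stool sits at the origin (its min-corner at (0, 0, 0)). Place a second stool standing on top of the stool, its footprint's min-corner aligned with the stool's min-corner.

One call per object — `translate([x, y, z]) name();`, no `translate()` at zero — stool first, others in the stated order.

stool();
translate([0, 0, 403]) stool_2();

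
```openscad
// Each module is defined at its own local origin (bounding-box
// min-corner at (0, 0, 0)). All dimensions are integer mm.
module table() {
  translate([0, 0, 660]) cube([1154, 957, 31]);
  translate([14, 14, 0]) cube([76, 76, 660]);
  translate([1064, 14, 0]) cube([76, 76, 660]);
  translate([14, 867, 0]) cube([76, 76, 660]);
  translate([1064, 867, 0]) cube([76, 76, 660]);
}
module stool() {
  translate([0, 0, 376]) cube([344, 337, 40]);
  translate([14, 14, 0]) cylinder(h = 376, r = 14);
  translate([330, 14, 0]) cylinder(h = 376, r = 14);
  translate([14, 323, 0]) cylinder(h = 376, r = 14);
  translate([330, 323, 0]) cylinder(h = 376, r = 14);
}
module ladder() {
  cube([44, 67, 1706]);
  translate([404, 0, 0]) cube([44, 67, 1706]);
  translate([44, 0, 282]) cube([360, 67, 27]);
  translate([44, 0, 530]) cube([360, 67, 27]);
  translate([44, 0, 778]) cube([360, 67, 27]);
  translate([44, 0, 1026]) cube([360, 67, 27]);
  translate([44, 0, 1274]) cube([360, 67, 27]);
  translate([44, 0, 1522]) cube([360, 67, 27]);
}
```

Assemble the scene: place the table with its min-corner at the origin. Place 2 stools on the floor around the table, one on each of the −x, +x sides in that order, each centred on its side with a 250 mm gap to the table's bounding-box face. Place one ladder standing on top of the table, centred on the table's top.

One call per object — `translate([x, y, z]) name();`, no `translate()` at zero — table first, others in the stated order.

table();
translate([-594, 310, 0]) stool();
translate([1404, 310, 0]) stool();
translate([353, 445, 691]) ladder();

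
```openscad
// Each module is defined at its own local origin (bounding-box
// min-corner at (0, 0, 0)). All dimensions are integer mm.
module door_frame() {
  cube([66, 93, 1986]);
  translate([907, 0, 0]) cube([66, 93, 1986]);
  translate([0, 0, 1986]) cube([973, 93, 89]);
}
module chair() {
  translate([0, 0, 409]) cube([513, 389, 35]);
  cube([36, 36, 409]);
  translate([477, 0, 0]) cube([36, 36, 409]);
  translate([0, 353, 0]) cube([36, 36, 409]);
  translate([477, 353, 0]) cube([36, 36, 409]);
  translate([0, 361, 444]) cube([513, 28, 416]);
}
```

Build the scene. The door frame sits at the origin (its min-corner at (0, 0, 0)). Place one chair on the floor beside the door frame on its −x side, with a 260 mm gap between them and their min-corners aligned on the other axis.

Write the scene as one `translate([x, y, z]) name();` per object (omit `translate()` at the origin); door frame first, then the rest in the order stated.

door_frame();
translate([-773, 0, 0]) chair();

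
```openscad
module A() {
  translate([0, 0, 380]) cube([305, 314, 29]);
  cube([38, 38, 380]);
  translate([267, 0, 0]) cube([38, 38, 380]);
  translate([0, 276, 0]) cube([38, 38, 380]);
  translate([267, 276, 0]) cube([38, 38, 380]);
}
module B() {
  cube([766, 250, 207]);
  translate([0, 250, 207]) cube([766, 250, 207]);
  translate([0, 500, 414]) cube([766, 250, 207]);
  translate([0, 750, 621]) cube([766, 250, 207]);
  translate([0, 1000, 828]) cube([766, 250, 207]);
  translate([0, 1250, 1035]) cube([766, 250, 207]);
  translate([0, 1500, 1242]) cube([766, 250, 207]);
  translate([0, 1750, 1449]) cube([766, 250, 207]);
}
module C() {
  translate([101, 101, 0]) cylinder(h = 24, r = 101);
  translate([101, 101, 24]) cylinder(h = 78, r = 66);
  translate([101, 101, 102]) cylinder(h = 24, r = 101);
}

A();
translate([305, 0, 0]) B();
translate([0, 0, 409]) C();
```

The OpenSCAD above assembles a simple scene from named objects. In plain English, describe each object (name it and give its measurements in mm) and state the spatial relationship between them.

A is a four-legged stool. The seat is 305×314 mm, 29 mm thick, top at z = 409 mm. It stands on four square legs, each 38×38 mm in cross-section, from z = 0 to the seat underside, each flush with a corner of the seat.

B is a run of 8 identical solid stair steps. Each tread is 766×250 mm and each step block is 207 mm high. Step 1 rests on the floor; step k is offset from step 1 by (k−1)×250 mm in y and (k−1)×207 mm in z.

C is a spool: two coaxial disc flanges of radius 101 mm and thickness 24 mm, joined by a core cylinder of radius 66 mm and height 78 mm. The lower flange rests on z = 0 and the three cylinders share a vertical axis.

The staircase is against the stool's +x side, with their −y faces flush. The spool is on top of the stool.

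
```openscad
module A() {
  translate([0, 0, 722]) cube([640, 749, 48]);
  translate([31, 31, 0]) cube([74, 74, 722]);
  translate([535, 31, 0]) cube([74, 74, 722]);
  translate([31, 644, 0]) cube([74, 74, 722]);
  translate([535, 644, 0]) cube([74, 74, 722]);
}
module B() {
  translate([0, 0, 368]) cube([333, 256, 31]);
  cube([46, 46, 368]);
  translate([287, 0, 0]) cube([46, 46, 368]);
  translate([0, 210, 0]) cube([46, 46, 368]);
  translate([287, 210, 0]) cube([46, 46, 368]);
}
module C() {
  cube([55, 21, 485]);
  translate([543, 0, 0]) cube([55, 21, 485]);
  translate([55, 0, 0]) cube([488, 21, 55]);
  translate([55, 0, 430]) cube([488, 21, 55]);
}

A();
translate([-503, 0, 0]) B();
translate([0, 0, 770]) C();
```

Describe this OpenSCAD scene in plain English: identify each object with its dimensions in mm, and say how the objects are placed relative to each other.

A is a table: top 640 mm (x) × 749 mm (y), 48 mm thick, upper face at z = 770 mm, on four 74×74 mm square legs, each inset 31 mm from the nearest pair of top edges, running from z = 0 to the bottom of the top.

B is a four-legged stool. The seat is 333×256 mm, 31 mm thick, top at z = 399 mm. It stands on four square legs, each 46×46 mm in cross-section, from z = 0 to the seat underside, each flush with a corner of the seat.

C is a rectangular picture frame lying in the x–z plane (depth along y). The opening is 488 mm wide (x) by 375 mm tall (z), surrounded by a border 55 mm wide on all four sides. The frame is 21 mm deep and is made of two full-height vertical stiles with two horizontal rails fitted between them.

The stool is on the floor beside the table on its −x side. The picture frame is on top of the table.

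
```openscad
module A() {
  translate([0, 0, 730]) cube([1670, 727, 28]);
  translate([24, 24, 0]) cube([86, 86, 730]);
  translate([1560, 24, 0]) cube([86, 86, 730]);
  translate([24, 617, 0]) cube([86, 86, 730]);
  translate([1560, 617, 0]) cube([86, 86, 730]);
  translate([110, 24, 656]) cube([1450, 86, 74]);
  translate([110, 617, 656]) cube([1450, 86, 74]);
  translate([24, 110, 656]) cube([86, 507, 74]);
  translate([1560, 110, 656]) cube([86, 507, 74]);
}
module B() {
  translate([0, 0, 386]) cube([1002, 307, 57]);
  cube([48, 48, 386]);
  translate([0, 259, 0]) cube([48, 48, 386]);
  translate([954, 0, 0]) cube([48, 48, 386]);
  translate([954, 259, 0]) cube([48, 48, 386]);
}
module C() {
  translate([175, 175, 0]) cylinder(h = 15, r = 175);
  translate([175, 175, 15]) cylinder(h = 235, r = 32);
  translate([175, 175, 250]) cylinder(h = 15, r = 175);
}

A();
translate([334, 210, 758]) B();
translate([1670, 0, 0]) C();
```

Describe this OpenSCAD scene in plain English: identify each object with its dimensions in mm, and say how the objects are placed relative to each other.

A is a table: top 1670 mm (x) × 727 mm (y), 28 mm thick, upper face at z = 758 mm, on four 86×86 mm square legs, each inset 24 mm from the nearest pair of top edges, running from z = 0 to the bottom of the top. Four apron rails, 86 mm thick and 74 mm tall, run between adjacent legs with their top edges flush with the underside of the top and their outer faces flush with the legs' outer faces.

B is a long wooden bench with a 1002 mm (x) × 307 mm (y) seat, 57 mm thick, its top surface 443 mm above the floor. Four 48 mm square legs at the seat corners, flush with the edges, run from z = 0 to the seat underside.

C is a spool: two coaxial disc flanges of radius 175 mm and thickness 15 mm, joined by a core cylinder of radius 32 mm and height 235 mm. The lower flange rests on z = 0 and the three cylinders share a vertical axis.

The bench is on top of the table, centred. The spool is against the table's +x side, with their −y faces flush.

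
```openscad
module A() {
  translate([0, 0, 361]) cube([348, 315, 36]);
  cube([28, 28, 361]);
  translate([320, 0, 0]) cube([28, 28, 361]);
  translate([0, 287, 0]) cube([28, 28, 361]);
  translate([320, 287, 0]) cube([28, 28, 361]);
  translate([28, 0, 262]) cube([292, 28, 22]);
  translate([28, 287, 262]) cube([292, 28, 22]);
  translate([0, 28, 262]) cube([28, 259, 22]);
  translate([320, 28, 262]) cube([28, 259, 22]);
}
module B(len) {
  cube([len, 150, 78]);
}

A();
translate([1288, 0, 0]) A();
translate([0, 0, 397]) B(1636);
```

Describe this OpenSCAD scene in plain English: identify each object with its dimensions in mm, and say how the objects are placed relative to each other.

A is a four-legged stool. The seat is 348×315 mm, 36 mm thick, top at z = 397 mm. It stands on four square legs, each 28×28 mm in cross-section, from z = 0 to the seat underside, each flush with a corner of the seat. Four stretchers, 28 mm wide and 22 mm tall, connect adjacent legs with their undersides at z = 262 mm, each running between the inner faces of the legs it joins and aligned with the legs' outer faces on the other axis.

B is a rectangular beam 1636 mm long (x), 150 mm deep (y), 78 mm thick (z).

The beam spans the tops of two stools placed 940 mm apart, resting at z = 397 mm.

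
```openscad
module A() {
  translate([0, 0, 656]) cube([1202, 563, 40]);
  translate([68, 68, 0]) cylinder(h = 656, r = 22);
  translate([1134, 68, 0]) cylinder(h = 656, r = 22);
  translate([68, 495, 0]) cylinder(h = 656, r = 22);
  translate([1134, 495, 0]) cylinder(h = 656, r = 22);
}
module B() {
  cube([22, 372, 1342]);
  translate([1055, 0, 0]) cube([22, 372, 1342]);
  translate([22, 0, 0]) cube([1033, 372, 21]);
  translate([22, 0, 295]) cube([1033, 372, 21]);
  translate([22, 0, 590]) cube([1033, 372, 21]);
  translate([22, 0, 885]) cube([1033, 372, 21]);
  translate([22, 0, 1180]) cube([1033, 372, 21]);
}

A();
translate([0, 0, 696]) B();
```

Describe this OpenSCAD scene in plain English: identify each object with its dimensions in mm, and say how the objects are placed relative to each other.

A is a table with a 1202×563 mm rectangular top, 40 mm thick, top surface at z = 696 mm, supported by four round legs of 44 mm diameter, each leg's bounding box inset 46 mm from the nearest pair of top edges, running from the floor.

B is an open bookshelf. Two side panels, each 22 mm thick, 372 mm deep and 1342 mm tall, stand 1077 mm apart (outside-to-outside). Between them sit 5 shelves, each 21 mm thick and 372 mm deep, spanning the full gap between the sides. The bottom shelf rests on the floor (its underside at z = 0) and the clear gap between one shelf's top and the next shelf's underside is 274 mm.

The bookshelf is on top of the table.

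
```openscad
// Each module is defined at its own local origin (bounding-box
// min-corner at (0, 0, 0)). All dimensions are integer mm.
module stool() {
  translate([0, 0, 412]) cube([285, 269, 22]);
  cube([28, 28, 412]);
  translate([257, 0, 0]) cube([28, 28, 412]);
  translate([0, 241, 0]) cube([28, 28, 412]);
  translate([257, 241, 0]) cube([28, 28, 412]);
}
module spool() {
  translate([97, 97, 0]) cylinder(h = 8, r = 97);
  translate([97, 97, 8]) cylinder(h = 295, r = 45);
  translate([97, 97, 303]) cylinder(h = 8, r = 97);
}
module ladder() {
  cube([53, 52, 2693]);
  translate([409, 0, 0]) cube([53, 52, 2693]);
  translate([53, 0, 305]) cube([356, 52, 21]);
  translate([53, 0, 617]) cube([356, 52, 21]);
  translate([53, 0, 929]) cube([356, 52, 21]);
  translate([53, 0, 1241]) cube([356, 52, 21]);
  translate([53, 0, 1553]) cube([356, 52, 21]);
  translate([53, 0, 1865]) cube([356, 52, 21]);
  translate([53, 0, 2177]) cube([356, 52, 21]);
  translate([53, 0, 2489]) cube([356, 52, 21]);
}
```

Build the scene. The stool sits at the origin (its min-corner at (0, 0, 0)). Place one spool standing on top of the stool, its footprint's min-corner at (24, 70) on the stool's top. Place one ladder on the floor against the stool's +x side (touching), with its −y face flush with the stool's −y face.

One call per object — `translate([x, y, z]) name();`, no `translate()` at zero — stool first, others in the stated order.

stool();
translate([24, 70, 434]) spool();
translate([285, 0, 0]) ladder();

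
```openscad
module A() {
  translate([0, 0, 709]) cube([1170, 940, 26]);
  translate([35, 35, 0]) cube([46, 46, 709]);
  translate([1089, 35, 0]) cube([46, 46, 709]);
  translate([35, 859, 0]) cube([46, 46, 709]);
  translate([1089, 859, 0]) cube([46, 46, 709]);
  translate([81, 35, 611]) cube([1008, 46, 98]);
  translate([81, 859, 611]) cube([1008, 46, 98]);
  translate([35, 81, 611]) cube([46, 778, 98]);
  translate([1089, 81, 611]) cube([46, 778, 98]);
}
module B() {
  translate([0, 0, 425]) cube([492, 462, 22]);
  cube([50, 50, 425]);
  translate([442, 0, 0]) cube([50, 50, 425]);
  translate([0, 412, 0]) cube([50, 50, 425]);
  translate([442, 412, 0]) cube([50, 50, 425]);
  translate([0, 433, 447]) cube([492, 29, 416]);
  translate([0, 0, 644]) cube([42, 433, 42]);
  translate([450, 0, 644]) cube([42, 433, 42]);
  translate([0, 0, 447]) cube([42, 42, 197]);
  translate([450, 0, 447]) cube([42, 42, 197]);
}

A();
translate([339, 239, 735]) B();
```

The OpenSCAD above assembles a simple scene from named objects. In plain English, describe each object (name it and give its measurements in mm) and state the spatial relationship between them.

A is a rectangular dining table. The top is 1170×940×26 mm with its upper surface at z = 735 mm. It stands on four 46×46 mm square legs, each inset 35 mm from the nearest pair of top edges, running from the floor to the underside of the top. Four apron rails, 46 mm thick and 98 mm tall, run between adjacent legs with their top edges flush with the underside of the top and their outer faces flush with the legs' outer faces.

B is a chair. The seat is a 492×462×22 mm slab with its top at z = 447 mm, on four 50×50 mm corner legs (flush with the seat edges, standing on z = 0). A flat backrest 29 mm thick, 416 mm tall, spans the full seat width and rises from the seat top along its +y edge, rear face flush with the rear of the seat. Two armrests of 42×42 mm section run along each side from the seat's front edge to the front of the backrest, top faces 239 mm above the seat top and outer faces flush with the seat's x-edges; a 42×42 mm post under the front of each armrest stands on the seat at the front corner.

The chair is on top of the table, centred.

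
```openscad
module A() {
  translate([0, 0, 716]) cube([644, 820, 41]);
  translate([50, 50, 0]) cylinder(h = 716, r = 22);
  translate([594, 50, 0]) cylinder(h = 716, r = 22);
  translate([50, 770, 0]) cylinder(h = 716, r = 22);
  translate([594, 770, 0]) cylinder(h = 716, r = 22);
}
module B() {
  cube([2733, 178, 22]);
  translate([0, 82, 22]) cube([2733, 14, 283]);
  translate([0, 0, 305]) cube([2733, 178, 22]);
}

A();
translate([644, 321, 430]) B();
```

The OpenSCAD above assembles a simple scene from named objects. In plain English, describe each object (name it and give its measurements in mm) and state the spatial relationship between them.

A is a table with a 644×820 mm rectangular top, 41 mm thick, top surface at z = 757 mm, supported by four round legs of 44 mm diameter, each leg's bounding box inset 28 mm from the nearest pair of top edges, running from the floor.

B is an I-beam lying along x, 2733 mm long. Overall section height 327 mm. Two flanges 178 mm wide (y) and 22 mm thick, one on the floor and one at the top; a web 14 mm thick runs between them, centred on the flange width.

The I-beam is beside the table with their tops flush at z = 757.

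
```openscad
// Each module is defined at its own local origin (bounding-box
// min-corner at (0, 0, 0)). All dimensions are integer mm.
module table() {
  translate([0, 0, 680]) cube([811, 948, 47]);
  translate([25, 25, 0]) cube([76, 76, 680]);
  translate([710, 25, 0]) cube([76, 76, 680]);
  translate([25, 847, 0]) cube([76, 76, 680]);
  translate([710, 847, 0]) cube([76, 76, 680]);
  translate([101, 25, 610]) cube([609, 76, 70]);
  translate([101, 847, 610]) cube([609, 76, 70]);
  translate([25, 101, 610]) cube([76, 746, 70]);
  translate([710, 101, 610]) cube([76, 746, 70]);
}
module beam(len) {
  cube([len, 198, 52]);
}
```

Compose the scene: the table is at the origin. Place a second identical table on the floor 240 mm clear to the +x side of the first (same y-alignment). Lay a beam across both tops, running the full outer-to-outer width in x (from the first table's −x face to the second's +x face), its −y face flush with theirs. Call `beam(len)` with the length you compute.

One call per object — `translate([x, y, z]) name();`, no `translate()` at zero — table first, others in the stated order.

table();
translate([1051, 0, 0]) table();
translate([0, 0, 727]) beam(1862);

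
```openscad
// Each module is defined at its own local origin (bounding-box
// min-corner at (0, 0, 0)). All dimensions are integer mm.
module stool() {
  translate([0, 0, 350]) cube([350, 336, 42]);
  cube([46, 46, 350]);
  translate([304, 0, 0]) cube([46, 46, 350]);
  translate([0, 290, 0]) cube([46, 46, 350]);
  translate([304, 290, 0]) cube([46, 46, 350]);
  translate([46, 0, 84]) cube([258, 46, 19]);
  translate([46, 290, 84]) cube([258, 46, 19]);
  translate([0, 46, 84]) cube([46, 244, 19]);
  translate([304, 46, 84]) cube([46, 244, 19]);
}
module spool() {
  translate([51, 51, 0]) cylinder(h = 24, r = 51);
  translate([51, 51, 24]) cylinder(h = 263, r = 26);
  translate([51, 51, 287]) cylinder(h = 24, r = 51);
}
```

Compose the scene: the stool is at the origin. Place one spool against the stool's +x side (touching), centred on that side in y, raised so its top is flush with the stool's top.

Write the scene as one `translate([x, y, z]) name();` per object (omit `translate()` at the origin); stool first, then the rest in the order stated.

stool();
translate([350, 117, 81]) spool();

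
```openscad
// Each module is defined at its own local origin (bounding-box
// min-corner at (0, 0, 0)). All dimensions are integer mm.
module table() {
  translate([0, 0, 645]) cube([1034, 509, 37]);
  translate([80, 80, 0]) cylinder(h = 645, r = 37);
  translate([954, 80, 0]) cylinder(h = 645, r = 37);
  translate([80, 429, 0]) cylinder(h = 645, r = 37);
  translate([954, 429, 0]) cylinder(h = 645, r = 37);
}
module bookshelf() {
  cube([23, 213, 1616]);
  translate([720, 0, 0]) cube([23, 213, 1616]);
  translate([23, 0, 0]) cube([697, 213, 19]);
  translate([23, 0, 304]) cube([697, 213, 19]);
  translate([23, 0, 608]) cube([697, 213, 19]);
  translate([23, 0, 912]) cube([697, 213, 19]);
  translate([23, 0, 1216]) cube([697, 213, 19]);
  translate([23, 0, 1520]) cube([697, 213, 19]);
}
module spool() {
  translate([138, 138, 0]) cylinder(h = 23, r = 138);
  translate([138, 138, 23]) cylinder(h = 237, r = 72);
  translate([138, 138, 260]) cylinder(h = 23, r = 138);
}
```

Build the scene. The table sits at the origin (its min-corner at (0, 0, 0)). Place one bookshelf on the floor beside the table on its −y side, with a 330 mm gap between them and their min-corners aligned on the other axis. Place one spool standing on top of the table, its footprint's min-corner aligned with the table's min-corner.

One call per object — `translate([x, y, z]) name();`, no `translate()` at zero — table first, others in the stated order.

table();
translate([0, -543, 0]) bookshelf();
translate([0, 0, 682]) spool();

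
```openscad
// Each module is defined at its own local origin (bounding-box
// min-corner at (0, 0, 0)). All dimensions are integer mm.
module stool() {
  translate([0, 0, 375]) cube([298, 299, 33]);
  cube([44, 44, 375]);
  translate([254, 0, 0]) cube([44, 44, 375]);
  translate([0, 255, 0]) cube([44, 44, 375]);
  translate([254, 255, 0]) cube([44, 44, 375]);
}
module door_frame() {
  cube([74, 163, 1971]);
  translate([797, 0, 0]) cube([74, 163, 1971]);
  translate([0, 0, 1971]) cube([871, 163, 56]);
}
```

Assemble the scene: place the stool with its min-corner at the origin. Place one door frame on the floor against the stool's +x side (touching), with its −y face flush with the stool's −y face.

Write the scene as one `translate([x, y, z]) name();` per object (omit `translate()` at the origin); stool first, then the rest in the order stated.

stool();
translate([298, 0, 0]) door_frame();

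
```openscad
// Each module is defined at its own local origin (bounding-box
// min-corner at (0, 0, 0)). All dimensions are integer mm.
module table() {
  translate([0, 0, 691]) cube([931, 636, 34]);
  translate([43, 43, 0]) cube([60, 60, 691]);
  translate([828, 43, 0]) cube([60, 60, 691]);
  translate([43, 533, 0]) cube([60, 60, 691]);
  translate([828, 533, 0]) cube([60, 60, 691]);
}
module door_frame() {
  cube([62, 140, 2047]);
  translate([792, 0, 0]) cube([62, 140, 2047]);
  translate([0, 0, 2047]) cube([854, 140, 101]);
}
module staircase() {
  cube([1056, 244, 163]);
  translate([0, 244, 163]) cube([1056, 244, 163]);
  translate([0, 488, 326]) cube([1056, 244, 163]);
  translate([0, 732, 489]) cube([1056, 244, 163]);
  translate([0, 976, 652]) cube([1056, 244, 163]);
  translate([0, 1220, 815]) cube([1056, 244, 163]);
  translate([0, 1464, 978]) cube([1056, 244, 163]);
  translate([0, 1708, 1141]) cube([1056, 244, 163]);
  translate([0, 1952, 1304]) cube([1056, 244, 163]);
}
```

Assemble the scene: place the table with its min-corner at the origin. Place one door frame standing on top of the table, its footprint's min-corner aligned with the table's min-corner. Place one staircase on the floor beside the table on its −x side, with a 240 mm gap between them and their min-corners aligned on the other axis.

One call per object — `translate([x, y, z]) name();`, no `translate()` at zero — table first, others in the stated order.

table();
translate([0, 0, 725]) door_frame();
translate([-1296, 0, 0]) staircase();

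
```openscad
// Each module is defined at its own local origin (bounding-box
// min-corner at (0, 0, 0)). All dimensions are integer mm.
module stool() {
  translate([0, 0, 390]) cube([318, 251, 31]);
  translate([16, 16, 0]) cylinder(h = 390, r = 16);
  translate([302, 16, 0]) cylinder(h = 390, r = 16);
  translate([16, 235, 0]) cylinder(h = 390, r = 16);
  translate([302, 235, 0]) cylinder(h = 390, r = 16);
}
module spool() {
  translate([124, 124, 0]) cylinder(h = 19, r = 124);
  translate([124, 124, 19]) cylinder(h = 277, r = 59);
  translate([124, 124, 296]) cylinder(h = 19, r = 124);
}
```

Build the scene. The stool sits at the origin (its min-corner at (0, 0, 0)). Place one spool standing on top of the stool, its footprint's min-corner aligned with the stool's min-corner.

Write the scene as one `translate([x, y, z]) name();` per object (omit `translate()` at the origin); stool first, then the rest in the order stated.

stool();
translate([0, 0, 421]) spool();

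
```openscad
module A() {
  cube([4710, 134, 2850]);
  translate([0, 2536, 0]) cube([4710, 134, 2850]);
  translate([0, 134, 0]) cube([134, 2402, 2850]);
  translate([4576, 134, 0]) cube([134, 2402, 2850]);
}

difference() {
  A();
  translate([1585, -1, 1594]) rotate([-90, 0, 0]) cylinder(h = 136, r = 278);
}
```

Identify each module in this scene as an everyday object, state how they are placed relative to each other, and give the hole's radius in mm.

A is a house frame. The house frame has a circular hole through its front wall. The hole's radius is 278 mm.

The subtracted cylinder has r = 278 mm.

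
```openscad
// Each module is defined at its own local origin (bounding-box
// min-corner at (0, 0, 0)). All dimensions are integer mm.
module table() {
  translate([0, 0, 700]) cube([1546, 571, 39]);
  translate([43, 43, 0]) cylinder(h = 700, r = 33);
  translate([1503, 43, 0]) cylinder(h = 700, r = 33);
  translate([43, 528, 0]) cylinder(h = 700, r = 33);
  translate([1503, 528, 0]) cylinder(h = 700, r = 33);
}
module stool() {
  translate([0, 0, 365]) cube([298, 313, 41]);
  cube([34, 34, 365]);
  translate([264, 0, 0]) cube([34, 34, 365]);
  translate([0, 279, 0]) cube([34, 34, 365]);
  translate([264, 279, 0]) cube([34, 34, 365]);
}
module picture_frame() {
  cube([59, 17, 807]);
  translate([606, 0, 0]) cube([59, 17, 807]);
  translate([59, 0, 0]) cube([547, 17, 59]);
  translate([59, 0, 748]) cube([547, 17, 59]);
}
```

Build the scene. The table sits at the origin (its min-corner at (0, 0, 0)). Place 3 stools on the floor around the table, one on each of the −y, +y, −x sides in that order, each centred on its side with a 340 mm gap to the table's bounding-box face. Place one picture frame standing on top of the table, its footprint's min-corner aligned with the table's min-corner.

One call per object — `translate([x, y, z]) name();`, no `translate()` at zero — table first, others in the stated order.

table();
translate([624, -653, 0]) stool();
translate([624, 911, 0]) stool();
translate([-638, 129, 0]) stool();
translate([0, 0, 739]) picture_frame();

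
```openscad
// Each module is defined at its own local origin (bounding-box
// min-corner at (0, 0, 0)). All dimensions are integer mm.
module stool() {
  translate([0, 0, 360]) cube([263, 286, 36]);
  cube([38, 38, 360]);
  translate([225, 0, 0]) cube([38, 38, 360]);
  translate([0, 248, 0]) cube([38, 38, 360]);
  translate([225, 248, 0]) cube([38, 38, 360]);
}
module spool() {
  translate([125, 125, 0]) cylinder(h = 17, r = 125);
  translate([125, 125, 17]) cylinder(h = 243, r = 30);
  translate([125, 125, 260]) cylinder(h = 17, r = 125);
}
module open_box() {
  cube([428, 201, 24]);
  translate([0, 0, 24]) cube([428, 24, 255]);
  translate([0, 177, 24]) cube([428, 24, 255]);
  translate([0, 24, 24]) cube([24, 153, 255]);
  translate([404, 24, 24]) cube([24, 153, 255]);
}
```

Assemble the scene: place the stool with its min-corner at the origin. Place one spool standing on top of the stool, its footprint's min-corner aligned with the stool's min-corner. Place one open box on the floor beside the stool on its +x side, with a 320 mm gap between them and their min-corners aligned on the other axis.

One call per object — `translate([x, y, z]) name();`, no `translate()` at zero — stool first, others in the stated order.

stool();
translate([0, 0, 396]) spool();
translate([583, 0, 0]) open_box();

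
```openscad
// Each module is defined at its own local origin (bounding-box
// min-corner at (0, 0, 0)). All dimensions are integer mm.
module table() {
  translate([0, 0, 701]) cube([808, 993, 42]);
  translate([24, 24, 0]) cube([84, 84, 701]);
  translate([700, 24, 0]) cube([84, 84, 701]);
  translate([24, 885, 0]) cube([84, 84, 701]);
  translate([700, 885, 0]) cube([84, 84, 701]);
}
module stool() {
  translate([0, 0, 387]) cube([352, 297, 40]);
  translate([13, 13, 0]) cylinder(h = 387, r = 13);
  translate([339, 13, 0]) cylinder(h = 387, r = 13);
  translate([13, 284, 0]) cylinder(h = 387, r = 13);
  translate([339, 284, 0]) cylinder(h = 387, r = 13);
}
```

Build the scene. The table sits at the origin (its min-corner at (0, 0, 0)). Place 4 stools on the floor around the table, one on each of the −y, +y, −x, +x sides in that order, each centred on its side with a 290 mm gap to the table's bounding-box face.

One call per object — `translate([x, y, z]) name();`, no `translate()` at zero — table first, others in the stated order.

table();
translate([228, -587, 0]) stool();
translate([228, 1283, 0]) stool();
translate([-642, 348, 0]) stool();
translate([1098, 348, 0]) stool();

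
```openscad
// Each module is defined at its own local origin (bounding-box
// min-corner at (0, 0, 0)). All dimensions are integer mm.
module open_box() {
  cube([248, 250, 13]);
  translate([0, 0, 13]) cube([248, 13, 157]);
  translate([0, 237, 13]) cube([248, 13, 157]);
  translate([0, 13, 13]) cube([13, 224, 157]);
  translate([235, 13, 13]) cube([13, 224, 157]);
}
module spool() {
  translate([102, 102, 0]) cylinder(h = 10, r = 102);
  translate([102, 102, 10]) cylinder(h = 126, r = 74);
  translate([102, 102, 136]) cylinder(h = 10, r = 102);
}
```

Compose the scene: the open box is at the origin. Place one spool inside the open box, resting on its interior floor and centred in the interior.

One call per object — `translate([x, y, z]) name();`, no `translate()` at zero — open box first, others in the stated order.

open_box();
translate([22, 23, 13]) spool();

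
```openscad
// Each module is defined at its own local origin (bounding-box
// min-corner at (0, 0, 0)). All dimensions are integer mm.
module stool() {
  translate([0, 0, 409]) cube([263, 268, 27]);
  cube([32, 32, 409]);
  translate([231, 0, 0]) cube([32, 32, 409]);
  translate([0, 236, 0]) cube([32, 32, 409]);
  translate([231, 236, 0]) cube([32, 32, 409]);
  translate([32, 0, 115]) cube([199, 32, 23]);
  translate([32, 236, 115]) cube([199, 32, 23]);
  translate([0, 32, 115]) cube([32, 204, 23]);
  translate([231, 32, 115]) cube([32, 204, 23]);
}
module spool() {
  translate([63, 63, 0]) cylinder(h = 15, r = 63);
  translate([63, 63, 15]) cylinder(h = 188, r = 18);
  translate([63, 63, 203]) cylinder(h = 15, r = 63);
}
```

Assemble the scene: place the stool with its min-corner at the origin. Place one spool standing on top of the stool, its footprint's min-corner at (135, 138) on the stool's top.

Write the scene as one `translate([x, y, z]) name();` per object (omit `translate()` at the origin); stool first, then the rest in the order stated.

stool();
translate([135, 138, 436]) spool();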